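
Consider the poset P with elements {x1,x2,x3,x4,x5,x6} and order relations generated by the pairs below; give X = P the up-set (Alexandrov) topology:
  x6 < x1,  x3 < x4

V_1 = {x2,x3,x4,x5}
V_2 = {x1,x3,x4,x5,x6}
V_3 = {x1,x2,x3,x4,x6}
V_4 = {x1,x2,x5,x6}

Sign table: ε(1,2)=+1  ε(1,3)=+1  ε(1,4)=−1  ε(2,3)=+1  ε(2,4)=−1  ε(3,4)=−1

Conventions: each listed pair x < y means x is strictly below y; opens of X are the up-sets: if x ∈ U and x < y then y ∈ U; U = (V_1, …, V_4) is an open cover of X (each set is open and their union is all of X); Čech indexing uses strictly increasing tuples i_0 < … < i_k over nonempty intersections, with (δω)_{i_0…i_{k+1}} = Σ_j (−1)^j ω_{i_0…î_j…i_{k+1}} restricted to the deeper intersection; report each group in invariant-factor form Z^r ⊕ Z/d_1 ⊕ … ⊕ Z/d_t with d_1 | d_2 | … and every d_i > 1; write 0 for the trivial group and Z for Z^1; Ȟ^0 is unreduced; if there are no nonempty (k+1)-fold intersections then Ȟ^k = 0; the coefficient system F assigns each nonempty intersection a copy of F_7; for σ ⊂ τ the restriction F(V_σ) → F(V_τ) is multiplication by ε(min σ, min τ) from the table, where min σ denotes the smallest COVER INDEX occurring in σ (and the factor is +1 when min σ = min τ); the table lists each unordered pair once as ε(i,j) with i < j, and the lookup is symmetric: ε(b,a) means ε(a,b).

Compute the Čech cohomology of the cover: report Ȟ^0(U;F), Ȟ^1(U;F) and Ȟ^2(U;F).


intersection data:
  V12={x3,x4,x5} V13={x2,x3,x4} V14={x2,x5} V23={x1,x3,x4,x6} V24={x1,x5,x6} V34={x1,x2,x6}
  V123={x3,x4} V124={x5} V134={x2} V234={x1,x6}
C dims 4,6,4; δ0: rk_F7 3; δ1: rk_F7 3
Ȟ^0 = (4 − 3) − 0 = 1, so Ȟ^0 ≅ Z/7
Ȟ^1 = (6 − 3) − 3 = 0, so Ȟ^1 ≅ 0
Ȟ^2 = (4 − 0) − 3 = 1, so Ȟ^2 ≅ Z/7

Ȟ^0 ≅ Z/7, Ȟ^1 ≅ 0, Ȟ^2 ≅ Z/7


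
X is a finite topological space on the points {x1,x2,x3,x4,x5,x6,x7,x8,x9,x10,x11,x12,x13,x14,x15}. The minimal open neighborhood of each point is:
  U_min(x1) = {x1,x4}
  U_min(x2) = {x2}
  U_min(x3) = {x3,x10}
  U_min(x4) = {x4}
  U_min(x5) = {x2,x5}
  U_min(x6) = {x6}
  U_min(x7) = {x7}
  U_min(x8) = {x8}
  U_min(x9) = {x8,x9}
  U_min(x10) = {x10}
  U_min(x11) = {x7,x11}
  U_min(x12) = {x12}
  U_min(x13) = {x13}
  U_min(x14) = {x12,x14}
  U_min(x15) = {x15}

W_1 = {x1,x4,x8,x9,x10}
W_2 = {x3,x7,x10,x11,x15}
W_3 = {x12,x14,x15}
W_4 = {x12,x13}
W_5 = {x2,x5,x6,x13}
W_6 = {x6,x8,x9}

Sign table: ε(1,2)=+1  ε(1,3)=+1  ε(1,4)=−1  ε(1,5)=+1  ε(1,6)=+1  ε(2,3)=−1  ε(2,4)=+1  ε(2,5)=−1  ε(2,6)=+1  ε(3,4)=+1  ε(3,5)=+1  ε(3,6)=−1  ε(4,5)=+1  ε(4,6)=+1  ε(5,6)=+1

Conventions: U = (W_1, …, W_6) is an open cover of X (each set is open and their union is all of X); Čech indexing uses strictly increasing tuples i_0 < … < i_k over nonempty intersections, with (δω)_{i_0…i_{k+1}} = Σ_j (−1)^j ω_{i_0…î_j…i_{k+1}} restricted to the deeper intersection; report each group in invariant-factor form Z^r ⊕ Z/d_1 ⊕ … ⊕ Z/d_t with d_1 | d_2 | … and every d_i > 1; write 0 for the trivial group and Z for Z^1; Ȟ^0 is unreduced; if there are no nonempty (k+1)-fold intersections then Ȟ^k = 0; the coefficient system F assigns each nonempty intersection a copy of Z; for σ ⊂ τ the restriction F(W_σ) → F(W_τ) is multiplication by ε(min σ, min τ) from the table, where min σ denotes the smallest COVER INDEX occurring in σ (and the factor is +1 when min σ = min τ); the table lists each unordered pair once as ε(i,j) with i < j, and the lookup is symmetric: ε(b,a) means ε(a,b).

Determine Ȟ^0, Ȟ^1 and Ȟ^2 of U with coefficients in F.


nonempty intersections:
  W12={x10} W16={x8,x9} W23={x15} W34={x12} W45={x13} W56={x6}
C dims 6,6; δ0: rk 6, SNF 1^5·2
Ȟ^0: (6−6)−0=0 ⇒ 0
Ȟ^1: (6−0)−6=0 plus torsion [2] ⇒ Z/2
Ȟ^2: (0−0)−0=0 ⇒ 0

Ȟ^0 ≅ 0, Ȟ^1 ≅ Z/2, Ȟ^2 ≅ 0


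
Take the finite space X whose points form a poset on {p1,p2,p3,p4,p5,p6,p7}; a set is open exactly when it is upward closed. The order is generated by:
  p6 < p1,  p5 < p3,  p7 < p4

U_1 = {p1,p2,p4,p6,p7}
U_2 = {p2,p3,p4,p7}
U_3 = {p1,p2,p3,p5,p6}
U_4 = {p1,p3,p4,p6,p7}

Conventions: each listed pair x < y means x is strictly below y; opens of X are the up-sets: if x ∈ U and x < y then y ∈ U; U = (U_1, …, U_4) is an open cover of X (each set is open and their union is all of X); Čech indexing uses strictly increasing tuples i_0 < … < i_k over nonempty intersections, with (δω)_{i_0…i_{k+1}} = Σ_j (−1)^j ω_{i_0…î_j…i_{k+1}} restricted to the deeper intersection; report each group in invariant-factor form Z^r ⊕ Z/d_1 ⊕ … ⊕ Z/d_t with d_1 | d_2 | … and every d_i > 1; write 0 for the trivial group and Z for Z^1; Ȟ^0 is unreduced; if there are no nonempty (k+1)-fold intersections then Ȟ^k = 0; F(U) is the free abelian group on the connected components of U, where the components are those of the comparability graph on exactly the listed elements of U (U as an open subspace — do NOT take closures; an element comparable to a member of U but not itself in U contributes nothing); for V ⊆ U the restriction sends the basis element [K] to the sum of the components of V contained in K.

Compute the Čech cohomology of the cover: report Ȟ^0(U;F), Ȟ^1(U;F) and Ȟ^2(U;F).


cover nerve:
  U12={p2,p4,p7} U13={p1,p2,p6} U14={p1,p4,p6,p7} U23={p2,p3} U24={p3,p4,p7} U34={p1,p3,p6}
  U123={p2} U124={p4,p7} U134={p1,p6} U234={p3}
components per intersection:
  U1: {p1,p6} {p2} {p4,p7}
  U2: {p2} {p3} {p4,p7}
  U3: {p1,p6} {p2} {p3,p5}
  U4: {p1,p6} {p3} {p4,p7}
  U12: {p2} {p4,p7}
  U13: {p1,p6} {p2}
  U14: {p1,p6} {p4,p7}
  U23: {p2} {p3}
  U24: {p3} {p4,p7}
  U34: {p1,p6} {p3}
  U123: {p2}
  U124: {p4,p7}
  U134: {p1,p6}
  U234: {p3}
C dims 12,12,4; δ0: rk 8, SNF 1^8; δ1: rk 4, SNF 1^4
Ȟ^0: (12−8)−0=4 ⇒ Z^4
Ȟ^1: (12−4)−8=0 ⇒ 0
Ȟ^2: (4−0)−4=0 ⇒ 0

Ȟ^0 ≅ Z^4, Ȟ^1 ≅ 0, Ȟ^2 ≅ 0


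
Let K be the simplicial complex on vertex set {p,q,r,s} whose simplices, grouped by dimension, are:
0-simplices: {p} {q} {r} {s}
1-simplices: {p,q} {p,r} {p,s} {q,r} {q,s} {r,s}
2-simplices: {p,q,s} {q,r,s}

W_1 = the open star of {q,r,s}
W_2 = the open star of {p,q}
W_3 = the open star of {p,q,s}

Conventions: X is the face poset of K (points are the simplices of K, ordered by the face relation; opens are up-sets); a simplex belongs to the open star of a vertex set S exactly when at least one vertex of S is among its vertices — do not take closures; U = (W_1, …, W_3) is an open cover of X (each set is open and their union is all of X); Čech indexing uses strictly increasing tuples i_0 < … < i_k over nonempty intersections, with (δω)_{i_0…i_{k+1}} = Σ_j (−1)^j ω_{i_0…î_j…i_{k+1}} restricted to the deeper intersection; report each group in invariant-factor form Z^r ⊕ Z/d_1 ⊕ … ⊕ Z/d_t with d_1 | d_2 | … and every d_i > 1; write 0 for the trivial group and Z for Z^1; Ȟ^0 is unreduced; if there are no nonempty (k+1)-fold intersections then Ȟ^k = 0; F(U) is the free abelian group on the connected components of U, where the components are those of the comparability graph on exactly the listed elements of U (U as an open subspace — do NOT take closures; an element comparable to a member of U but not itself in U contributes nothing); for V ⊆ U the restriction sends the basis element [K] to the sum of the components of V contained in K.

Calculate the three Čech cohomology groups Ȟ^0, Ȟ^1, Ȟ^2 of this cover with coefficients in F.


nerve of the cover:
  W1={{q},{r},{s},{p,q},{p,r},{p,s},{q,r},{q,s},{r,s},{p,q,s},{q,r,s}} W2={{p},{q},{p,q},{p,r},{p,s},{q,r},{q,s},{p,q,s},{q,r,s}} W3={{p},{q},{s},{p,q},{p,r},{p,s},{q,r},{q,s},{r,s},{p,q,s},{q,r,s}}
  W12={{q},{p,q},{p,r},{p,s},{q,r},{q,s},{p,q,s},{q,r,s}} W13={{q},{s},{p,q},{p,r},{p,s},{q,r},{q,s},{r,s},{p,q,s},{q,r,s}} W23={{p},{q},{p,q},{p,r},{p,s},{q,r},{q,s},{p,q,s},{q,r,s}}
  W123={{q},{p,q},{p,r},{p,s},{q,r},{q,s},{p,q,s},{q,r,s}}
components per intersection:
  W1: {{q},{r},{s},{p,q},{p,r},{p,s},{q,r},{q,s},{r,s},{p,q,s},{q,r,s}}
  W2: {{p},{q},{p,q},{p,r},{p,s},{q,r},{q,s},{p,q,s},{q,r,s}}
  W3: {{p},{q},{s},{p,q},{p,r},{p,s},{q,r},{q,s},{r,s},{p,q,s},{q,r,s}}
  W12: {{q},{p,q},{p,s},{q,r},{q,s},{p,q,s},{q,r,s}} {{p,r}}
  W13: {{q},{s},{p,q},{p,s},{q,r},{q,s},{r,s},{p,q,s},{q,r,s}} {{p,r}}
  W23: {{p},{q},{p,q},{p,r},{p,s},{q,r},{q,s},{p,q,s},{q,r,s}}
  W123: {{q},{p,q},{p,s},{q,r},{q,s},{p,q,s},{q,r,s}} {{p,r}}
C dims 3,5,2; δ0: rk 2, SNF 1^2; δ1: rk 2, SNF 1^2
Ȟ^0 = (3 − 2) − 0 = 1, so Ȟ^0 ≅ Z
Ȟ^1 = (5 − 2) − 2 = 1, so Ȟ^1 ≅ Z
Ȟ^2 = (2 − 0) − 2 = 0, so Ȟ^2 ≅ 0

Ȟ^0 ≅ Z, Ȟ^1 ≅ Z and Ȟ^2 ≅ 0


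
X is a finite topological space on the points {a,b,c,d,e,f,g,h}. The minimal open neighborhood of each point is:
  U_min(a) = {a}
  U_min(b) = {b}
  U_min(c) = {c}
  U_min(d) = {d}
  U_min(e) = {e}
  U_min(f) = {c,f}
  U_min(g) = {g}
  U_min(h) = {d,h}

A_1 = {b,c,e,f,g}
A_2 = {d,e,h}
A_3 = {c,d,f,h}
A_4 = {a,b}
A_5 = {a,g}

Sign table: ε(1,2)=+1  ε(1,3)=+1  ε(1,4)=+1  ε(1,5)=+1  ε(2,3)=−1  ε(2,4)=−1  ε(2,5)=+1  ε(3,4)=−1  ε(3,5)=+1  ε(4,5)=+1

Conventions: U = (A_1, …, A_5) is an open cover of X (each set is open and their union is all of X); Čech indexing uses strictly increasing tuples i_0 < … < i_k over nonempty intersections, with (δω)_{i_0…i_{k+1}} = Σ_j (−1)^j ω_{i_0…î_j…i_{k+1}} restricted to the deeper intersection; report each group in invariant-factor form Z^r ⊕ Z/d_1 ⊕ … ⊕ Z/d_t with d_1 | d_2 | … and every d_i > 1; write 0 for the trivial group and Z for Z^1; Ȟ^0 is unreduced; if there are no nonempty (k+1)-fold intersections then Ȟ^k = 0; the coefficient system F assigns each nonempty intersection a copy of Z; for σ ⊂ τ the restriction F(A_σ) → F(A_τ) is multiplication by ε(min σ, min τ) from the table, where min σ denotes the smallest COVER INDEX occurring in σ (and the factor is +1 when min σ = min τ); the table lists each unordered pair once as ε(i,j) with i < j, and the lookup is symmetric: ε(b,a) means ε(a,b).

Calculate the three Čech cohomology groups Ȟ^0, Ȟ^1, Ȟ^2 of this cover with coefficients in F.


nerve simplices:
  A12={e} A13={c,f} A14={b} A15={g} A23={d,h} A45={a}
C dims 5,6; δ0: rk 5, SNF 1^4·2
degree 0: 5−5−0 = 0 → Ȟ^0 ≅ 0
degree 1: 6−0−5 = 1 plus torsion [2] → Ȟ^1 ≅ Z ⊕ Z/2
degree 2: 0−0−0 = 0 → Ȟ^2 ≅ 0

Ȟ^0 = 0,  Ȟ^1 = Z ⊕ Z/2,  Ȟ^2 = 0


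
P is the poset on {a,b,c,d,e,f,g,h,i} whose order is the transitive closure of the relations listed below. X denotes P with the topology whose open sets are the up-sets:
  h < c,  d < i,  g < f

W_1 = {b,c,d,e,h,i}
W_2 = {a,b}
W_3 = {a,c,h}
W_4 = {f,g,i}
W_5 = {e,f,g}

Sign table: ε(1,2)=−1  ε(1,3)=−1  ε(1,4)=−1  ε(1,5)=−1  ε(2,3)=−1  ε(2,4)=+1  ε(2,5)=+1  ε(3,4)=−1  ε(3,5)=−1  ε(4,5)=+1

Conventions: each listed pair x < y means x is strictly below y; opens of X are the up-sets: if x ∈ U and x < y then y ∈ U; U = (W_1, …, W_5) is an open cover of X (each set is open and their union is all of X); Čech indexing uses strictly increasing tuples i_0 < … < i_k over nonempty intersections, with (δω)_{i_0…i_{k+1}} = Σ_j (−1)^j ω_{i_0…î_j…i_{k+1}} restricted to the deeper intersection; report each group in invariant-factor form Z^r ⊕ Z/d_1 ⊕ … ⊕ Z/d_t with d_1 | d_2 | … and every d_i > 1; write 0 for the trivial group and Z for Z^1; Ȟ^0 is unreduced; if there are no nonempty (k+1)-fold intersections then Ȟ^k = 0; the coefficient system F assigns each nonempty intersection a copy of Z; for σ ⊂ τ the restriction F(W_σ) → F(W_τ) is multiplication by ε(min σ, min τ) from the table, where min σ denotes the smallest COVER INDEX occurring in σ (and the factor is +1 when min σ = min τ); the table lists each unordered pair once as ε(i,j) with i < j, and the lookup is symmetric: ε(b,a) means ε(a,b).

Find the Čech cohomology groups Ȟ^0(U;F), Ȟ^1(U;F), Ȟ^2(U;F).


nerve of the cover:
  W12={b} W13={c,h} W14={i} W15={e} W23={a} W45={f,g}
C dims 5,6; δ0: rk 5, SNF 1^4·2
Ȟ^0 = (5 − 5) − 0 = 0, so Ȟ^0 ≅ 0
Ȟ^1 = (6 − 0) − 5 = 1 plus torsion [2], so Ȟ^1 ≅ Z ⊕ Z/2
Ȟ^2 = (0 − 0) − 0 = 0, so Ȟ^2 ≅ 0

Ȟ^0 ≅ 0, Ȟ^1 ≅ Z ⊕ Z/2 and Ȟ^2 ≅ 0


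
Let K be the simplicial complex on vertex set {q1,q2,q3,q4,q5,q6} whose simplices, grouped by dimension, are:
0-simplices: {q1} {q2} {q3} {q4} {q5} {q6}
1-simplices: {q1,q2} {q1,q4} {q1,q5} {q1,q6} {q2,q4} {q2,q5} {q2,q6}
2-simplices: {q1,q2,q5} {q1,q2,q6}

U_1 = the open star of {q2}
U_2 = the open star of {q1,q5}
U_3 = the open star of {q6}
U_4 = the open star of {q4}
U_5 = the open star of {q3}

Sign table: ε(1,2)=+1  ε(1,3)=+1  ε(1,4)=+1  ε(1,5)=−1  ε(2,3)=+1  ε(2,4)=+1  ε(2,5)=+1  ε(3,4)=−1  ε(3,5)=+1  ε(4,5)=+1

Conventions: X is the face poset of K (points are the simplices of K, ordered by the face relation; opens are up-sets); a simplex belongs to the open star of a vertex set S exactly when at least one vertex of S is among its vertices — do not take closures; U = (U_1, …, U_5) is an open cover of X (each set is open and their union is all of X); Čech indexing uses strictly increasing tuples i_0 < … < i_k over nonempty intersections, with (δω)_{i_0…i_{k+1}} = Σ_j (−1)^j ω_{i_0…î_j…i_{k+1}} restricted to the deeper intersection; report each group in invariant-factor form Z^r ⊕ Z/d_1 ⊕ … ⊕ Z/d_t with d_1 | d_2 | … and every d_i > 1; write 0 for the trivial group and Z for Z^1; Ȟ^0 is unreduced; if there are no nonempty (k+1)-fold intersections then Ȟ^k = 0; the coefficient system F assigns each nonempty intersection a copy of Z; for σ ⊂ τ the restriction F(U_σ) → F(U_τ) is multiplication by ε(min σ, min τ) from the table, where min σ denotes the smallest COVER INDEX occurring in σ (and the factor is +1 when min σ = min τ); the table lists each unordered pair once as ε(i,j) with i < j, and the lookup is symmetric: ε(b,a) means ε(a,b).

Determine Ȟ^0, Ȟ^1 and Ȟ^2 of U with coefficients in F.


Ȟ^0 ≅ Z^2; Ȟ^1 ≅ Z; Ȟ^2 ≅ 0

nerve of the cover:
  U1={{q2},{q1,q2},{q2,q4},{q2,q5},{q2,q6},{q1,q2,q5},{q1,q2,q6}} U2={{q1},{q5},{q1,q2},{q1,q4},{q1,q5},{q1,q6},{q2,q5},{q1,q2,q5},{q1,q2,q6}} U3={{q6},{q1,q6},{q2,q6},{q1,q2,q6}} U4={{q4},{q1,q4},{q2,q4}} U5={{q3}}
  U12={{q1,q2},{q2,q5},{q1,q2,q5},{q1,q2,q6}} U13={{q2,q6},{q1,q2,q6}} U14={{q2,q4}} U23={{q1,q6},{q1,q2,q6}} U24={{q1,q4}}
  U123={{q1,q2,q6}}
C dims 5,5,1; δ0: rk 3, SNF 1^3; δ1: rk 1, SNF 1^1
Ȟ^0 = (5 − 3) − 0 = 2, so Ȟ^0 ≅ Z^2
Ȟ^1 = (5 − 1) − 3 = 1, so Ȟ^1 ≅ Z
Ȟ^2 = (1 − 0) − 1 = 0, so Ȟ^2 ≅ 0


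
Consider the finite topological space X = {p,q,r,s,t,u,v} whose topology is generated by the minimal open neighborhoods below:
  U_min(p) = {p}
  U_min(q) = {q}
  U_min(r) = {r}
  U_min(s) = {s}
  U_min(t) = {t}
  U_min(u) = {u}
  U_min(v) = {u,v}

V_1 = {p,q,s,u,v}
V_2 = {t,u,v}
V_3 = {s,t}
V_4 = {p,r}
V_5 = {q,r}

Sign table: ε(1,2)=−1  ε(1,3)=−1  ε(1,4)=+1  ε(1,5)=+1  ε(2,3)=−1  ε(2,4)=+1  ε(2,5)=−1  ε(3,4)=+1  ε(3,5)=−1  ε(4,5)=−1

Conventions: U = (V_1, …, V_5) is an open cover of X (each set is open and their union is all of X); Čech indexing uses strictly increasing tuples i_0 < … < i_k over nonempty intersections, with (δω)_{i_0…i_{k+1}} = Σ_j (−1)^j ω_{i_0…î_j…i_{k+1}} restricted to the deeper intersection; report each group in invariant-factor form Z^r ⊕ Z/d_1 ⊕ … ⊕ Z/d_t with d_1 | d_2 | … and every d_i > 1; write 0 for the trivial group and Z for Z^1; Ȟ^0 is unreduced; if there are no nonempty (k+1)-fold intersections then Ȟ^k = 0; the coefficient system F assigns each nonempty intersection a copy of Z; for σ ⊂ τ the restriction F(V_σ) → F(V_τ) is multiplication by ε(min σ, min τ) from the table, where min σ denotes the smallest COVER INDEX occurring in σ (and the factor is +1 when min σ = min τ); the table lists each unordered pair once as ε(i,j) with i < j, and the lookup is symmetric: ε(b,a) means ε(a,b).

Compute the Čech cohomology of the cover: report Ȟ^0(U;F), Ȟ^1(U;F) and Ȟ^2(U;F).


nonempty intersections:
  V12={u,v} V13={s} V14={p} V15={q} V23={t} V45={r}
C dims 5,6; δ0: rk 5, SNF 1^4·2
Ȟ^0: (5−5)−0=0 ⇒ 0
Ȟ^1: (6−0)−5=1 plus torsion [2] ⇒ Z ⊕ Z/2
Ȟ^2: (0−0)−0=0 ⇒ 0

Ȟ^0 ≅ 0,  Ȟ^1 ≅ Z ⊕ Z/2,  Ȟ^2 ≅ 0


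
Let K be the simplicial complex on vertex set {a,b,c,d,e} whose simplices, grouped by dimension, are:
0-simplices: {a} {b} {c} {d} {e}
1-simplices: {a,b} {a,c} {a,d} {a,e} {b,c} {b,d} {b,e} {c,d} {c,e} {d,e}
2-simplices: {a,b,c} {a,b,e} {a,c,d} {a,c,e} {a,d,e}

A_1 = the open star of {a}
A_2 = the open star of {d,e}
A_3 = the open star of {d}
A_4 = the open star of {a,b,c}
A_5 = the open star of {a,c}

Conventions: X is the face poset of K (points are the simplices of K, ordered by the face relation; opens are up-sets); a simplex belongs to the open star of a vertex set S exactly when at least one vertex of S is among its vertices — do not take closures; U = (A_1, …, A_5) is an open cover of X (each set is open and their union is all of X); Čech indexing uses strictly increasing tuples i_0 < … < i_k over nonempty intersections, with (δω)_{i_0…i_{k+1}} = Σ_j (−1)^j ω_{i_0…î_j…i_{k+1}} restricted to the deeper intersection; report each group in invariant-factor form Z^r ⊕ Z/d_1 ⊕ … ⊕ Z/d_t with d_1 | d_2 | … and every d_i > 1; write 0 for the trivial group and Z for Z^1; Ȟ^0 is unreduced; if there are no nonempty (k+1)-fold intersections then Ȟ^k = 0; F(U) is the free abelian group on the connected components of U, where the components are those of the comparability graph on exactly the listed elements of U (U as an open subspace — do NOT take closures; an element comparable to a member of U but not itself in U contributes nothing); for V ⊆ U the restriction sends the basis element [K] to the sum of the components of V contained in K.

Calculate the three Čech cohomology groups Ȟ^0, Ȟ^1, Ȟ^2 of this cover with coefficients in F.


intersection data:
  A1={{a},{a,b},{a,c},{a,d},{a,e},{a,b,c},{a,b,e},{a,c,d},{a,c,e},{a,d,e}} A2={{d},{e},{a,d},{a,e},{b,d},{b,e},{c,d},{c,e},{d,e},{a,b,e},{a,c,d},{a,c,e},{a,d,e}} A3={{d},{a,d},{b,d},{c,d},{d,e},{a,c,d},{a,d,e}} A4={{a},{b},{c},{a,b},{a,c},{a,d},{a,e},{b,c},{b,d},{b,e},{c,d},{c,e},{a,b,c},{a,b,e},{a,c,d},{a,c,e},{a,d,e}} A5={{a},{c},{a,b},{a,c},{a,d},{a,e},{b,c},{c,d},{c,e},{a,b,c},{a,b,e},{a,c,d},{a,c,e},{a,d,e}}
  A12={{a,d},{a,e},{a,b,e},{a,c,d},{a,c,e},{a,d,e}} A13={{a,d},{a,c,d},{a,d,e}} A14={{a},{a,b},{a,c},{a,d},{a,e},{a,b,c},{a,b,e},{a,c,d},{a,c,e},{a,d,e}} A15={{a},{a,b},{a,c},{a,d},{a,e},{a,b,c},{a,b,e},{a,c,d},{a,c,e},{a,d,e}} A23={{d},{a,d},{b,d},{c,d},{d,e},{a,c,d},{a,d,e}} A24={{a,d},{a,e},{b,d},{b,e},{c,d},{c,e},{a,b,e},{a,c,d},{a,c,e},{a,d,e}} A25={{a,d},{a,e},{c,d},{c,e},{a,b,e},{a,c,d},{a,c,e},{a,d,e}} A34={{a,d},{b,d},{c,d},{a,c,d},{a,d,e}} A35={{a,d},{c,d},{a,c,d},{a,d,e}} A45={{a},{c},{a,b},{a,c},{a,d},{a,e},{b,c},{c,d},{c,e},{a,b,c},{a,b,e},{a,c,d},{a,c,e},{a,d,e}}
  A123={{a,d},{a,c,d},{a,d,e}} A124={{a,d},{a,e},{a,b,e},{a,c,d},{a,c,e},{a,d,e}} A125={{a,d},{a,e},{a,b,e},{a,c,d},{a,c,e},{a,d,e}} A134={{a,d},{a,c,d},{a,d,e}} A135={{a,d},{a,c,d},{a,d,e}} A145={{a},{a,b},{a,c},{a,d},{a,e},{a,b,c},{a,b,e},{a,c,d},{a,c,e},{a,d,e}} A234={{a,d},{b,d},{c,d},{a,c,d},{a,d,e}} A235={{a,d},{c,d},{a,c,d},{a,d,e}} A245={{a,d},{a,e},{c,d},{c,e},{a,b,e},{a,c,d},{a,c,e},{a,d,e}} A345={{a,d},{c,d},{a,c,d},{a,d,e}}
  A1234={{a,d},{a,c,d},{a,d,e}} A1235={{a,d},{a,c,d},{a,d,e}} A1245={{a,d},{a,e},{a,b,e},{a,c,d},{a,c,e},{a,d,e}} A1345={{a,d},{a,c,d},{a,d,e}} A2345={{a,d},{c,d},{a,c,d},{a,d,e}}
  A12345={{a,d},{a,c,d},{a,d,e}}
components per intersection:
  A1: {{a},{a,b},{a,c},{a,d},{a,e},{a,b,c},{a,b,e},{a,c,d},{a,c,e},{a,d,e}}
  A2: {{d},{e},{a,d},{a,e},{b,d},{b,e},{c,d},{c,e},{d,e},{a,b,e},{a,c,d},{a,c,e},{a,d,e}}
  A3: {{d},{a,d},{b,d},{c,d},{d,e},{a,c,d},{a,d,e}}
  A4: {{a},{b},{c},{a,b},{a,c},{a,d},{a,e},{b,c},{b,d},{b,e},{c,d},{c,e},{a,b,c},{a,b,e},{a,c,d},{a,c,e},{a,d,e}}
  A5: {{a},{c},{a,b},{a,c},{a,d},{a,e},{b,c},{c,d},{c,e},{a,b,c},{a,b,e},{a,c,d},{a,c,e},{a,d,e}}
  A12: {{a,d},{a,e},{a,b,e},{a,c,d},{a,c,e},{a,d,e}}
  A13: {{a,d},{a,c,d},{a,d,e}}
  A14: {{a},{a,b},{a,c},{a,d},{a,e},{a,b,c},{a,b,e},{a,c,d},{a,c,e},{a,d,e}}
  A15: {{a},{a,b},{a,c},{a,d},{a,e},{a,b,c},{a,b,e},{a,c,d},{a,c,e},{a,d,e}}
  A23: {{d},{a,d},{b,d},{c,d},{d,e},{a,c,d},{a,d,e}}
  A24: {{a,d},{a,e},{b,e},{c,d},{c,e},{a,b,e},{a,c,d},{a,c,e},{a,d,e}} {{b,d}}
  A25: {{a,d},{a,e},{c,d},{c,e},{a,b,e},{a,c,d},{a,c,e},{a,d,e}}
  A34: {{a,d},{c,d},{a,c,d},{a,d,e}} {{b,d}}
  A35: {{a,d},{c,d},{a,c,d},{a,d,e}}
  A45: {{a},{c},{a,b},{a,c},{a,d},{a,e},{b,c},{c,d},{c,e},{a,b,c},{a,b,e},{a,c,d},{a,c,e},{a,d,e}}
  A123: {{a,d},{a,c,d},{a,d,e}}
  A124: {{a,d},{a,e},{a,b,e},{a,c,d},{a,c,e},{a,d,e}}
  A125: {{a,d},{a,e},{a,b,e},{a,c,d},{a,c,e},{a,d,e}}
  A134: {{a,d},{a,c,d},{a,d,e}}
  A135: {{a,d},{a,c,d},{a,d,e}}
  A145: {{a},{a,b},{a,c},{a,d},{a,e},{a,b,c},{a,b,e},{a,c,d},{a,c,e},{a,d,e}}
  A234: {{a,d},{c,d},{a,c,d},{a,d,e}} {{b,d}}
  A235: {{a,d},{c,d},{a,c,d},{a,d,e}}
  A245: {{a,d},{a,e},{c,d},{c,e},{a,b,e},{a,c,d},{a,c,e},{a,d,e}}
  A345: {{a,d},{c,d},{a,c,d},{a,d,e}}
  A1234: {{a,d},{a,c,d},{a,d,e}}
  A1235: {{a,d},{a,c,d},{a,d,e}}
  A1245: {{a,d},{a,e},{a,b,e},{a,c,d},{a,c,e},{a,d,e}}
  A1345: {{a,d},{a,c,d},{a,d,e}}
  A2345: {{a,d},{c,d},{a,c,d},{a,d,e}}
  A12345: {{a,d},{a,c,d},{a,d,e}}
C dims 5,12,11,5; δ0: rk 4, SNF 1^4; δ1: rk 7, SNF 1^7; δ2: rk 4, SNF 1^4
Ȟ^0 = (5 − 4) − 0 = 1, so Ȟ^0 ≅ Z
Ȟ^1 = (12 − 7) − 4 = 1, so Ȟ^1 ≅ Z
Ȟ^2 = (11 − 4) − 7 = 0, so Ȟ^2 ≅ 0

Ȟ^0 ≅ Z; Ȟ^1 ≅ Z; Ȟ^2 ≅ 0


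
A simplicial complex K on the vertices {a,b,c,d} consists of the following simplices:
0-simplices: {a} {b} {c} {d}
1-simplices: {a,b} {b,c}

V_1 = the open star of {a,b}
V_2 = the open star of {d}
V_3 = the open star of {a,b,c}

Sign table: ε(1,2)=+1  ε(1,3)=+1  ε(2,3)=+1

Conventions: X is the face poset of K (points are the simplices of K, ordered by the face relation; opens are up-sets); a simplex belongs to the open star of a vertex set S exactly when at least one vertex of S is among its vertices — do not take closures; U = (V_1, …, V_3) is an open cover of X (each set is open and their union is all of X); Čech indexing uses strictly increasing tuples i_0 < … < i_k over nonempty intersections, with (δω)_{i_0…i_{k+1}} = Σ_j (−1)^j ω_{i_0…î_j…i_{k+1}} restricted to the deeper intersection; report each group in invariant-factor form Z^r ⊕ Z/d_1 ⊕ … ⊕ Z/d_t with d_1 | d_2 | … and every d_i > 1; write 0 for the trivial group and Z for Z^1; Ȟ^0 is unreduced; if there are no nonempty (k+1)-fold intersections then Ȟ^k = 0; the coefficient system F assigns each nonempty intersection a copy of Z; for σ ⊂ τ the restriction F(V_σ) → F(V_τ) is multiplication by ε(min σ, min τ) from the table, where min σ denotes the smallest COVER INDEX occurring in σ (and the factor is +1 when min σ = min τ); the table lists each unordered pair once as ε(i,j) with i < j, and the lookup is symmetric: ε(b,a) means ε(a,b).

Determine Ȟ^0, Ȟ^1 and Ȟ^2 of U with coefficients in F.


Ȟ^0(U;F) ≅ Z^2, Ȟ^1(U;F) ≅ 0, Ȟ^2(U;F) ≅ 0

cover nerve:
  V1={{a},{b},{a,b},{b,c}} V2={{d}} V3={{a},{b},{c},{a,b},{b,c}}
  V13={{a},{b},{a,b},{b,c}}
C dims 3,1; δ0: rk 1, SNF 1^1
Ȟ^0: (3−1)−0=2 ⇒ Z^2
Ȟ^1: (1−0)−1=0 ⇒ 0
Ȟ^2: (0−0)−0=0 ⇒ 0


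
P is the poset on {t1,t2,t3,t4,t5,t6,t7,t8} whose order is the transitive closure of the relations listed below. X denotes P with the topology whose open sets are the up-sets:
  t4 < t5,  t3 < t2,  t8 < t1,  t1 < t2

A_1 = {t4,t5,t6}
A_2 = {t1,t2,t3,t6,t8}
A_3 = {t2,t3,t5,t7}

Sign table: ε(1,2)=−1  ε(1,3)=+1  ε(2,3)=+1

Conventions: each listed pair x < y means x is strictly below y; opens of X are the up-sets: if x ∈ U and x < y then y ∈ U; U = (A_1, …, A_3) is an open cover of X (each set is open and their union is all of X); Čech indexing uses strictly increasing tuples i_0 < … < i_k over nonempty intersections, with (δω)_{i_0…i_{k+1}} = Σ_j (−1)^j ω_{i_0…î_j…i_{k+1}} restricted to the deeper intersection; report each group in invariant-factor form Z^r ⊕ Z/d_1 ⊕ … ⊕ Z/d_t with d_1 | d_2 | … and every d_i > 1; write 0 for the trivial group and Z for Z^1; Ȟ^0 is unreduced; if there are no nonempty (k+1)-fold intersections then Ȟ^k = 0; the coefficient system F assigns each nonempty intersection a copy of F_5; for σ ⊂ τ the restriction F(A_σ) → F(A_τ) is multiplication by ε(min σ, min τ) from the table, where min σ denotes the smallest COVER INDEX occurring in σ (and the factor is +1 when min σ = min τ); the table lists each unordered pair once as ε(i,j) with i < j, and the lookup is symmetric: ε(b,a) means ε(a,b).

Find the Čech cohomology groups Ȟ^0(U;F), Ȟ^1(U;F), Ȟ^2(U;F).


cover nerve:
  A12={t6} A13={t5} A23={t2,t3}
C dims 3,3; δ0: rk_F5 3
Ȟ^0: (3−3)−0=0 ⇒ 0
Ȟ^1: (3−0)−3=0 ⇒ 0
Ȟ^2: (0−0)−0=0 ⇒ 0

Ȟ^0 ≅ 0,  Ȟ^1 ≅ 0,  Ȟ^2 ≅ 0


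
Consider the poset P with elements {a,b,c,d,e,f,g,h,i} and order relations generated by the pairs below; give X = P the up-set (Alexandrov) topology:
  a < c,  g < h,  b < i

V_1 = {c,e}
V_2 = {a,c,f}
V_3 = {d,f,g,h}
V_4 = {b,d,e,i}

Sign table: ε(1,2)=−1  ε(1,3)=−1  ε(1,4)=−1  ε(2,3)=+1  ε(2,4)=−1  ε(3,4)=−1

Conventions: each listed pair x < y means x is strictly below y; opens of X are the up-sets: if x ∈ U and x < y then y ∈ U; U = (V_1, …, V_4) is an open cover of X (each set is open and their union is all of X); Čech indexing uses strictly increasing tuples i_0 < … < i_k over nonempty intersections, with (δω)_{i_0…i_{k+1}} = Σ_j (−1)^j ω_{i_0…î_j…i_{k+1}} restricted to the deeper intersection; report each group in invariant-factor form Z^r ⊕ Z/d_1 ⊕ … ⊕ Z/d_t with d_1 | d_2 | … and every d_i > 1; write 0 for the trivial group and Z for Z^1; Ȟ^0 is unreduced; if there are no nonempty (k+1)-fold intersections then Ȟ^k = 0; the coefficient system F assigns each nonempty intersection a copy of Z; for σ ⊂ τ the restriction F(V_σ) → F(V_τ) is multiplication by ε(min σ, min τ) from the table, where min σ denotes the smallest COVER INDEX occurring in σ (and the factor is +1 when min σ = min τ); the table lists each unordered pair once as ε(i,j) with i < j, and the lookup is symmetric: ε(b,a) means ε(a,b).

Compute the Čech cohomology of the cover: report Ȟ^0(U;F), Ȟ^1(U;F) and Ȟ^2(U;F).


nerve of the cover:
  V12={c} V14={e} V23={f} V34={d}
C dims 4,4; δ0: rk 4, SNF 1^3·2
Ȟ^0 = (4 − 4) − 0 = 0, so Ȟ^0 ≅ 0
Ȟ^1 = (4 − 0) − 4 = 0 plus torsion [2], so Ȟ^1 ≅ Z/2
Ȟ^2 = (0 − 0) − 0 = 0, so Ȟ^2 ≅ 0

Ȟ^0 ≅ 0, Ȟ^1 ≅ Z/2 and Ȟ^2 ≅ 0


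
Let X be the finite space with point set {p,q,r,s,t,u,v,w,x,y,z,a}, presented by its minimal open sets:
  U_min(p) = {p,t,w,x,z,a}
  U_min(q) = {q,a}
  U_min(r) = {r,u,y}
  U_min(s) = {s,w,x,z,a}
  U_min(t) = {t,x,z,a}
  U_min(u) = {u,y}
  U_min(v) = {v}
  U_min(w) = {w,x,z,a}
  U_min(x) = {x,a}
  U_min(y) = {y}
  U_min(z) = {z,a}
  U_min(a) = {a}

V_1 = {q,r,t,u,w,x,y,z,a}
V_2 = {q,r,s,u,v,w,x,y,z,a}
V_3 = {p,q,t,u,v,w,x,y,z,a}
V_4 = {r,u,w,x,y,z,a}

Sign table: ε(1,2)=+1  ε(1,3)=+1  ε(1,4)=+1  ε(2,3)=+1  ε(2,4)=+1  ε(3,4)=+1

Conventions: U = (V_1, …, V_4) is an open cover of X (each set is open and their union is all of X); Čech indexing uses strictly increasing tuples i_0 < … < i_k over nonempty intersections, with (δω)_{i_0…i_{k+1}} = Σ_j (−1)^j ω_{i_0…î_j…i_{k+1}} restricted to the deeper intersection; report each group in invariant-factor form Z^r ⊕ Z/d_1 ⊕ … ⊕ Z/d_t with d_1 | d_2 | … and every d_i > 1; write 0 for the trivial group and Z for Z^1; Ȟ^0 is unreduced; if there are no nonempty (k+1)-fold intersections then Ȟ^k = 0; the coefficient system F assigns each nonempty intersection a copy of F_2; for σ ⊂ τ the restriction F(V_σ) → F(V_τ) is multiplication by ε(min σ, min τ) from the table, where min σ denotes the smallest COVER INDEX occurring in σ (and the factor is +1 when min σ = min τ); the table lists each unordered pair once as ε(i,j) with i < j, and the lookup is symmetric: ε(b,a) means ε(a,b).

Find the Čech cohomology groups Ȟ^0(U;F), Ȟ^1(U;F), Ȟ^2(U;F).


intersection data:
  V12={q,r,u,w,x,y,z,a} V13={q,t,u,w,x,y,z,a} V14={r,u,w,x,y,z,a} V23={q,u,v,w,x,y,z,a} V24={r,u,w,x,y,z,a} V34={u,w,x,y,z,a}
  V123={q,u,w,x,y,z,a} V124={r,u,w,x,y,z,a} V134={u,w,x,y,z,a} V234={u,w,x,y,z,a}
  V1234={u,w,x,y,z,a}
C dims 4,6,4,1; δ0: rk_F2 3; δ1: rk_F2 3; δ2: rk_F2 1
Ȟ^0 = (4 − 3) − 0 = 1, so Ȟ^0 ≅ Z/2
Ȟ^1 = (6 − 3) − 3 = 0, so Ȟ^1 ≅ 0
Ȟ^2 = (4 − 1) − 3 = 0, so Ȟ^2 ≅ 0

Ȟ^0 ≅ Z/2, Ȟ^1 ≅ 0 and Ȟ^2 ≅ 0


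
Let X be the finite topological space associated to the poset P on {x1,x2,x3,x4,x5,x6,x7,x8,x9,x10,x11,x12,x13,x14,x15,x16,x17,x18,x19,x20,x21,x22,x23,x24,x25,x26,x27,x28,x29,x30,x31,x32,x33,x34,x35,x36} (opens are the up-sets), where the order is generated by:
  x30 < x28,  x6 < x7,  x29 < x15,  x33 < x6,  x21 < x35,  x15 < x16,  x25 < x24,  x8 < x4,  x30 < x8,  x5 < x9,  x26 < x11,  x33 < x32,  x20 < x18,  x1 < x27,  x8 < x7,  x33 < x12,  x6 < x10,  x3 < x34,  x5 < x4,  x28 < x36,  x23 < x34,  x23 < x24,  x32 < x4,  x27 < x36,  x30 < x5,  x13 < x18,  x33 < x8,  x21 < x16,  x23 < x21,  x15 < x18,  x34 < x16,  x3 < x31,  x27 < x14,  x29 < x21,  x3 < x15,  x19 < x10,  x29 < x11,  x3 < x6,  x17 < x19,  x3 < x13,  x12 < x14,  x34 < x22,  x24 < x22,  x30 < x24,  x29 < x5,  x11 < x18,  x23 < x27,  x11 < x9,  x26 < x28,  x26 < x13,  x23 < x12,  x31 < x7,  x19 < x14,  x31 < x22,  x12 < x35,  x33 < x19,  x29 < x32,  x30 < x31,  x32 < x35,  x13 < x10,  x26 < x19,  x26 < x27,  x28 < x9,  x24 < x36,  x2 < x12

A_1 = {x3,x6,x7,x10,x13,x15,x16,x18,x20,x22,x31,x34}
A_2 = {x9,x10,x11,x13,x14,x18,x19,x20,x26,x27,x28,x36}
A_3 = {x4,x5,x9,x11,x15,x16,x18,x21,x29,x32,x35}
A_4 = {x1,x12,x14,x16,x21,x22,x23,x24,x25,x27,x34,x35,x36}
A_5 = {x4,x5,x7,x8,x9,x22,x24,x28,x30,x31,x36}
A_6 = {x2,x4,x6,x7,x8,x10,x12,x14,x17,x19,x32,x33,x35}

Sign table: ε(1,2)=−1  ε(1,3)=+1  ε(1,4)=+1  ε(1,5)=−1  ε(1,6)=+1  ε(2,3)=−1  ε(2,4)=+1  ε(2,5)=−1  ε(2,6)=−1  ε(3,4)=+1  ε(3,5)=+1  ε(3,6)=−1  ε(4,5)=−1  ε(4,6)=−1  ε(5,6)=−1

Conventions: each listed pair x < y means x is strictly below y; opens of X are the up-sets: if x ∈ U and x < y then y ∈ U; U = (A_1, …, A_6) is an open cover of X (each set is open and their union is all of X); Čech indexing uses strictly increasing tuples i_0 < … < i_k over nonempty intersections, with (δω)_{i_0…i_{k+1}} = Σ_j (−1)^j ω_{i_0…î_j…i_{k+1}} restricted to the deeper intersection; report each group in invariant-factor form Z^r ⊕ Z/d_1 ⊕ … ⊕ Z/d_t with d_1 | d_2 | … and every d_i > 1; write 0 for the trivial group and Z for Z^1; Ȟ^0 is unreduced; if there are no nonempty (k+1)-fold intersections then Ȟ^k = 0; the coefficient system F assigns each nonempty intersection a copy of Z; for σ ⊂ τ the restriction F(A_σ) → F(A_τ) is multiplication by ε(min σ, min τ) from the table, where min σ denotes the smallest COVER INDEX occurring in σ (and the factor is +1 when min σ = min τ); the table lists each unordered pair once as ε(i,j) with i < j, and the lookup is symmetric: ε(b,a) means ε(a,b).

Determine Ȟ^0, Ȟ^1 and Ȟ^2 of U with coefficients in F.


nerve simplices:
  A12={x10,x13,x18,x20} A13={x15,x16,x18} A14={x16,x22,x34} A15={x7,x22,x31} A16={x6,x7,x10} A23={x9,x11,x18} A24={x14,x27,x36} A25={x9,x28,x36} A26={x10,x14,x19} A34={x16,x21,x35} A35={x4,x5,x9} A36={x4,x32,x35} A45={x22,x24,x36} A46={x12,x14,x35} A56={x4,x7,x8}
  A123={x18} A126={x10} A134={x16} A145={x22} A156={x7} A235={x9} A245={x36} A246={x14} A346={x35} A356={x4}
C dims 6,15,10; δ0: rk 6, SNF 1^5·2; δ1: rk 9, SNF 1^9
degree 0: 6−6−0 = 0 → Ȟ^0 ≅ 0
degree 1: 15−9−6 = 0 plus torsion [2] → Ȟ^1 ≅ Z/2
degree 2: 10−0−9 = 1 → Ȟ^2 ≅ Z

Ȟ^0(U;F) ≅ 0, Ȟ^1(U;F) ≅ Z/2, Ȟ^2(U;F) ≅ Z


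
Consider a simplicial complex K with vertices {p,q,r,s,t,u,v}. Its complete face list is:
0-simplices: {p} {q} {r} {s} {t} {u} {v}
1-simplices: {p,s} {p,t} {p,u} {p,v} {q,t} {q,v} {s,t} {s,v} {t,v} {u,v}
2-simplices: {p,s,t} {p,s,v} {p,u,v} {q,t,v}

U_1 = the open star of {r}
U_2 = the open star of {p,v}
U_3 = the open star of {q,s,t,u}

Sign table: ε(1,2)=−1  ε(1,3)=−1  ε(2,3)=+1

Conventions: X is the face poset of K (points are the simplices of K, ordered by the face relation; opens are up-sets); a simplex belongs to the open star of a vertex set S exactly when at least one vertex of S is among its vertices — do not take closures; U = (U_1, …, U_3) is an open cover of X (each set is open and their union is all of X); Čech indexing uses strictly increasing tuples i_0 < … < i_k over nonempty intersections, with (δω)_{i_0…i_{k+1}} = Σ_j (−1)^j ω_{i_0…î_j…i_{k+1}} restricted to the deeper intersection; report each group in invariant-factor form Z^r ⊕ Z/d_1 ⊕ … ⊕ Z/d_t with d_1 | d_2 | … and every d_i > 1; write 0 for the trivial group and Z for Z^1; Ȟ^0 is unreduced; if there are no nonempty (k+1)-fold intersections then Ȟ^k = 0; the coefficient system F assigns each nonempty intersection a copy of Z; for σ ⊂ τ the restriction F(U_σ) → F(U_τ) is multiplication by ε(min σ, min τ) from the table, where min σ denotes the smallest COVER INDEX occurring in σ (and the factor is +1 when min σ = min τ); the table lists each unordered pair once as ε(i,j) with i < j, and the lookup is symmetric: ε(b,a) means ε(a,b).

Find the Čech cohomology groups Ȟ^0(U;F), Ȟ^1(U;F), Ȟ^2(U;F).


nerve simplices:
  U1={{r}} U2={{p},{v},{p,s},{p,t},{p,u},{p,v},{q,v},{s,v},{t,v},{u,v},{p,s,t},{p,s,v},{p,u,v},{q,t,v}} U3={{q},{s},{t},{u},{p,s},{p,t},{p,u},{q,t},{q,v},{s,t},{s,v},{t,v},{u,v},{p,s,t},{p,s,v},{p,u,v},{q,t,v}}
  U23={{p,s},{p,t},{p,u},{q,v},{s,v},{t,v},{u,v},{p,s,t},{p,s,v},{p,u,v},{q,t,v}}
C dims 3,1; δ0: rk 1, SNF 1^1
degree 0: 3−1−0 = 2 → Ȟ^0 ≅ Z^2
degree 1: 1−0−1 = 0 → Ȟ^1 ≅ 0
degree 2: 0−0−0 = 0 → Ȟ^2 ≅ 0

Ȟ^0 = Z^2, Ȟ^1 = 0 and Ȟ^2 = 0


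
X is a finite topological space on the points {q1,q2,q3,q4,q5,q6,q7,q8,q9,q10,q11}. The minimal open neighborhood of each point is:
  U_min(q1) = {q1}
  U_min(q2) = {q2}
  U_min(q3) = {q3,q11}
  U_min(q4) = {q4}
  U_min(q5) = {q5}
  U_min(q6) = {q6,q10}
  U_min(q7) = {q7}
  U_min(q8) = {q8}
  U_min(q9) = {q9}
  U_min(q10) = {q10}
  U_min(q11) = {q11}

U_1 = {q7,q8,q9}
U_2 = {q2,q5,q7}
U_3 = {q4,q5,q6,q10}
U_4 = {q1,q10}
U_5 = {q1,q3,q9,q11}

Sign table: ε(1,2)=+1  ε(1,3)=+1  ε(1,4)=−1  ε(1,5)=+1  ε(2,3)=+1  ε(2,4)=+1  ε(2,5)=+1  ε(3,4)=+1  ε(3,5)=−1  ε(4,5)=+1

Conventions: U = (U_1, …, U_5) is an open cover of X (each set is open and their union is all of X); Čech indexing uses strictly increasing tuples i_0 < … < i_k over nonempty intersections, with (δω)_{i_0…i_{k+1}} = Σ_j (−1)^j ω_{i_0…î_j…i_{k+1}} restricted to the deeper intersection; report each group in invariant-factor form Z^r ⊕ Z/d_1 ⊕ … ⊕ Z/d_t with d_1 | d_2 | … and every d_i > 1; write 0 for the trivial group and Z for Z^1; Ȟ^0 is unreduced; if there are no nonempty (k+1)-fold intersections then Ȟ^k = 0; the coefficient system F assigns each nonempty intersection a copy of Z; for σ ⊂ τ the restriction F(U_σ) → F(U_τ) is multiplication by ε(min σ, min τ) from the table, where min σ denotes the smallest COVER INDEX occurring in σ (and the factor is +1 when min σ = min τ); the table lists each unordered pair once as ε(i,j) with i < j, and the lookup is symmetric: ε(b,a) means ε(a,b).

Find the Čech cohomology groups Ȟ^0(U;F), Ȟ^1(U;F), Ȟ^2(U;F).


Ȟ^0 = Z, Ȟ^1 = Z and Ȟ^2 = 0

nonempty overlaps:
  U12={q7} U15={q9} U23={q5} U34={q10} U45={q1}
C dims 5,5; δ0: rk 4, SNF 1^4
degree 0: 5−4−0 = 1 → Ȟ^0 ≅ Z
degree 1: 5−0−4 = 1 → Ȟ^1 ≅ Z
degree 2: 0−0−0 = 0 → Ȟ^2 ≅ 0


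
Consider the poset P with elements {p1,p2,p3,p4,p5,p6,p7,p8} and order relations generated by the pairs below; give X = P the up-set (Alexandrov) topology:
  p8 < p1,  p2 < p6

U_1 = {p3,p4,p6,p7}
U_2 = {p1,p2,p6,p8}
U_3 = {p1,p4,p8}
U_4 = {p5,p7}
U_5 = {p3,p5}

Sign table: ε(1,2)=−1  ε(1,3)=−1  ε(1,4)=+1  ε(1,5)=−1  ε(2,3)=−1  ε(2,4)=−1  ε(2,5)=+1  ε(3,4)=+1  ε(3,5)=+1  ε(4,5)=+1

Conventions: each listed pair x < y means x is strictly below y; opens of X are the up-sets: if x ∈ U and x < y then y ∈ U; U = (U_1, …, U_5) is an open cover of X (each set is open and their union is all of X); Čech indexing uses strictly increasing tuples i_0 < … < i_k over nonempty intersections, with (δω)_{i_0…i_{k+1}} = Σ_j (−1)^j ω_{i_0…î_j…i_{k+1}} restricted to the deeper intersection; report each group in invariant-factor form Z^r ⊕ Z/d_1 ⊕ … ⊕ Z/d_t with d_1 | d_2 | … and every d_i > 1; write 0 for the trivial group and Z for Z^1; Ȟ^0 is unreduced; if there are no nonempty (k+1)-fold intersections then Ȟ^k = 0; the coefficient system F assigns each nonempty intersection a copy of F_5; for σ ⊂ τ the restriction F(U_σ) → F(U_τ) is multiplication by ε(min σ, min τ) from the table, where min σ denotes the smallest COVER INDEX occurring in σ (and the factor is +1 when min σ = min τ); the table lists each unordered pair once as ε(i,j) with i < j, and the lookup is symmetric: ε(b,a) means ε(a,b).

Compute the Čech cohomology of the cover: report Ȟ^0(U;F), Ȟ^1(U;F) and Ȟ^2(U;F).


Ȟ^0 ≅ 0, Ȟ^1 ≅ Z/5, Ȟ^2 ≅ 0

nerve simplices:
  U12={p6} U13={p4} U14={p7} U15={p3} U23={p1,p8} U45={p5}
C dims 5,6; δ0: rk_F5 5
degree 0: 5−5−0 = 0 → Ȟ^0 ≅ 0
degree 1: 6−0−5 = 1 → Ȟ^1 ≅ Z/5
degree 2: 0−0−0 = 0 → Ȟ^2 ≅ 0


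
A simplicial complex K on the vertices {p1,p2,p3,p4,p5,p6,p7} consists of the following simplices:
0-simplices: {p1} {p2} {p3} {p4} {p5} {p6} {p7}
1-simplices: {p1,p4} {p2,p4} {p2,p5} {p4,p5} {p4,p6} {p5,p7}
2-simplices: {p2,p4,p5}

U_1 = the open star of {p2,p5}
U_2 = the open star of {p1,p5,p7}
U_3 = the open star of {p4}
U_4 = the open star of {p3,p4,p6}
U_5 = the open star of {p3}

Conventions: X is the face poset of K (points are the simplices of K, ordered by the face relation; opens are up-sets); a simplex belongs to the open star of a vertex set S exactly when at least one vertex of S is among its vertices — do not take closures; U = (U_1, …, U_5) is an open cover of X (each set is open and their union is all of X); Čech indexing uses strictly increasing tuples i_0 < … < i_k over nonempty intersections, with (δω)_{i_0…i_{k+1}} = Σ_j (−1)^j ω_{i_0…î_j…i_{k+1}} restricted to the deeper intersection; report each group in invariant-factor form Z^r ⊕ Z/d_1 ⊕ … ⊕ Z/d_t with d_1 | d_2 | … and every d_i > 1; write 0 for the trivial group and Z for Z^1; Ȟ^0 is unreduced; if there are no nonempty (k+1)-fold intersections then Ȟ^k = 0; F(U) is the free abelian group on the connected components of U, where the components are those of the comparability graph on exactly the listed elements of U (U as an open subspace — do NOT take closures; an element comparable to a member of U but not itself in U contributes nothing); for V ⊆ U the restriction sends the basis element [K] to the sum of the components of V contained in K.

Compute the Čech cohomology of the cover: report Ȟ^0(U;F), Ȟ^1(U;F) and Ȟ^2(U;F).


intersection data:
  U1={{p2},{p5},{p2,p4},{p2,p5},{p4,p5},{p5,p7},{p2,p4,p5}} U2={{p1},{p5},{p7},{p1,p4},{p2,p5},{p4,p5},{p5,p7},{p2,p4,p5}} U3={{p4},{p1,p4},{p2,p4},{p4,p5},{p4,p6},{p2,p4,p5}} U4={{p3},{p4},{p6},{p1,p4},{p2,p4},{p4,p5},{p4,p6},{p2,p4,p5}} U5={{p3}}
  U12={{p5},{p2,p5},{p4,p5},{p5,p7},{p2,p4,p5}} U13={{p2,p4},{p4,p5},{p2,p4,p5}} U14={{p2,p4},{p4,p5},{p2,p4,p5}} U23={{p1,p4},{p4,p5},{p2,p4,p5}} U24={{p1,p4},{p4,p5},{p2,p4,p5}} U34={{p4},{p1,p4},{p2,p4},{p4,p5},{p4,p6},{p2,p4,p5}} U45={{p3}}
  U123={{p4,p5},{p2,p4,p5}} U124={{p4,p5},{p2,p4,p5}} U134={{p2,p4},{p4,p5},{p2,p4,p5}} U234={{p1,p4},{p4,p5},{p2,p4,p5}}
  U1234={{p4,p5},{p2,p4,p5}}
components per intersection:
  U1: {{p2},{p5},{p2,p4},{p2,p5},{p4,p5},{p5,p7},{p2,p4,p5}}
  U2: {{p1},{p1,p4}} {{p5},{p7},{p2,p5},{p4,p5},{p5,p7},{p2,p4,p5}}
  U3: {{p4},{p1,p4},{p2,p4},{p4,p5},{p4,p6},{p2,p4,p5}}
  U4: {{p3}} {{p4},{p6},{p1,p4},{p2,p4},{p4,p5},{p4,p6},{p2,p4,p5}}
  U5: {{p3}}
  U12: {{p5},{p2,p5},{p4,p5},{p5,p7},{p2,p4,p5}}
  U13: {{p2,p4},{p4,p5},{p2,p4,p5}}
  U14: {{p2,p4},{p4,p5},{p2,p4,p5}}
  U23: {{p1,p4}} {{p4,p5},{p2,p4,p5}}
  U24: {{p1,p4}} {{p4,p5},{p2,p4,p5}}
  U34: {{p4},{p1,p4},{p2,p4},{p4,p5},{p4,p6},{p2,p4,p5}}
  U45: {{p3}}
  U123: {{p4,p5},{p2,p4,p5}}
  U124: {{p4,p5},{p2,p4,p5}}
  U134: {{p2,p4},{p4,p5},{p2,p4,p5}}
  U234: {{p1,p4}} {{p4,p5},{p2,p4,p5}}
  U1234: {{p4,p5},{p2,p4,p5}}
C dims 7,9,5,1; δ0: rk 5, SNF 1^5; δ1: rk 4, SNF 1^4; δ2: rk 1, SNF 1^1
Ȟ^0 = (7 − 5) − 0 = 2, so Ȟ^0 ≅ Z^2
Ȟ^1 = (9 − 4) − 5 = 0, so Ȟ^1 ≅ 0
Ȟ^2 = (5 − 1) − 4 = 0, so Ȟ^2 ≅ 0

Ȟ^0 = Z^2, Ȟ^1 = 0, Ȟ^2 = 0
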